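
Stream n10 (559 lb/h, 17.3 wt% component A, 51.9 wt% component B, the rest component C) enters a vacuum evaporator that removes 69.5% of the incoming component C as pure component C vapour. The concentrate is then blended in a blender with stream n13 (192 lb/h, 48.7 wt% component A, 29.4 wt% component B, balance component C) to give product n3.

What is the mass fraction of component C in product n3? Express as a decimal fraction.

Vapour removed = 0.695×0.308×559 = 119.66 lb/h; concentrate = 439.34 lb/h.
component C reaching the mixer = 52.512 (from concentrate) + 192×0.219 = 94.56 lb/h.
Product flow = 439.34 + 192 = 631.34 lb/h; component C fraction = 0.150.

0.150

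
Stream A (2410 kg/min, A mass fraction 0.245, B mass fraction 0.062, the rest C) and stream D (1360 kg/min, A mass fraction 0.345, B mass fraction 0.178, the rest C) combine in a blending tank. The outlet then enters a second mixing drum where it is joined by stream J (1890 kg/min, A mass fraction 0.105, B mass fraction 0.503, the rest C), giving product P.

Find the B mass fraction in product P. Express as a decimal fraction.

Overall, product flow = 5660 kg/min.
B in = 2410×0.062 + 1360×0.178 + 1890×0.503 = 1342.2 kg/min.
B fraction in P = 0.237.

0.237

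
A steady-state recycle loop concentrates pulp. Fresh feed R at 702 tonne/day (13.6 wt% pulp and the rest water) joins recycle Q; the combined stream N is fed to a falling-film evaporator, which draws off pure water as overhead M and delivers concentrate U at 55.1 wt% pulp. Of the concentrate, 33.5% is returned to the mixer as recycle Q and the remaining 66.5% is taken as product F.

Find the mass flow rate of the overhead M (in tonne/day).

528.7 tonne/day

Overall pulp balance (none leaves overhead): pulp in fresh feed = pulp in product, i.e. 702×0.136 = (1−0.335)·U·0.551.
U = 95.472/(0.551×0.665) = 260.56 tonne/day.
Recycle Q = 0.335×260.56 = 87.287 tonne/day.
Combined feed N = 702 + 87.287 = 789.29 tonne/day.
Overhead M = N − U = 789.29 − 260.56 = 528.73 tonne/day.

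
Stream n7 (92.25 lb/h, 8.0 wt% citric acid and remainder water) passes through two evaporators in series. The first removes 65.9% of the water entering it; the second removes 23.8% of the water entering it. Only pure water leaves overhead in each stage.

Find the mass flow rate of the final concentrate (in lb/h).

water in feed = 92.25×0.920 = 84.87 lb/h.
After stage 1: water left = (1−0.659)×84.87 = 28.941; stream total = 36.321 lb/h.
After stage 2: water left = (1−0.238)×28.941 = 22.053; final concentrate = 29.433 lb/h.

29.43 lb/h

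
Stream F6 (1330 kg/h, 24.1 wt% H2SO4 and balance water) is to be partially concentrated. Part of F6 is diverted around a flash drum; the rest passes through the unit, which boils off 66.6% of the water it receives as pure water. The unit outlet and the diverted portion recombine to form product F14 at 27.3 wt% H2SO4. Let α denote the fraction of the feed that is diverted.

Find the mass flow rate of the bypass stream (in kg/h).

All 1330×0.241 = 320.53 kg/h of H2SO4 reaches F14, so F14 = 320.53/0.273 = 1174.1 kg/h and vapour = 155.9 kg/h.
The evaporator receives (1−α)·1330 of feed at 0.759 water and removes 0.666 of that water:
0.666×0.759×(1−α)×1330 = 155.9
(1−α) = 155.9/672.31 = 0.2319;  α = 0.7681.
Bypass flow = 0.7681×1330 = 1021.6 kg/h.

1022 kg/h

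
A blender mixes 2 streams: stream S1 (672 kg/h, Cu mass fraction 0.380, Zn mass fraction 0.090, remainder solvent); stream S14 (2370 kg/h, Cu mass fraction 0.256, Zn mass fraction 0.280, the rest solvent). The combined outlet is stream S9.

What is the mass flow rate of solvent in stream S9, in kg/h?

solvent out = solvent in = 672×0.530 + 2370×0.464 = 1455.8 kg/h.

1456 kg/h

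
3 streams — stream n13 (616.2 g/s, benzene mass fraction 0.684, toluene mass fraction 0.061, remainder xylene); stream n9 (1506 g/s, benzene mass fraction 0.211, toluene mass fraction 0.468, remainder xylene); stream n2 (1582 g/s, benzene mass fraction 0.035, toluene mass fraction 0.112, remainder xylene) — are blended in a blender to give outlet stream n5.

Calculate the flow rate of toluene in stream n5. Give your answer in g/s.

toluene out = toluene in = 616.2×0.061 + 1506×0.468 + 1582×0.112 = 919.58 g/s.

919.6 g/s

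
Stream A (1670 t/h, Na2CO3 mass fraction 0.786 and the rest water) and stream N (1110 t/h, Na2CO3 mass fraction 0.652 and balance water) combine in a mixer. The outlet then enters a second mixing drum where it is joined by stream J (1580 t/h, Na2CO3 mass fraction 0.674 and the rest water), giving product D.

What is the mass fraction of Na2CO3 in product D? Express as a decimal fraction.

Overall, product flow = 4360 t/h.
Na2CO3 in = 1670×0.786 + 1110×0.652 + 1580×0.674 = 3101.3 t/h.
Na2CO3 fraction in D = 0.711.

0.711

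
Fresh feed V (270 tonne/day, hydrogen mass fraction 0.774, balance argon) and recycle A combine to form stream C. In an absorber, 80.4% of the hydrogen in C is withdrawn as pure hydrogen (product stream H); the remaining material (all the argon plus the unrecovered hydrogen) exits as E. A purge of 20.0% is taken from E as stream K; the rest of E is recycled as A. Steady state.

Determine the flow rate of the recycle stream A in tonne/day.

argon enters only via V and leaves only via the purge: 270×0.226 = 0.200×(argon in E), and the absorber passes all argon, so argon in C = argon in E = 305.1 tonne/day.
hydrogen in C: m_A = 270×0.774 + (1−0.200)·(1−0.804)·m_A, so m_A = 208.98/0.8432 = 247.84 tonne/day.
E = (1−0.804)×247.84 + 305.1 = 353.68 tonne/day.
Recycle A = (1−0.200)×353.68 = 282.94 tonne/day.

282.9 tonne/day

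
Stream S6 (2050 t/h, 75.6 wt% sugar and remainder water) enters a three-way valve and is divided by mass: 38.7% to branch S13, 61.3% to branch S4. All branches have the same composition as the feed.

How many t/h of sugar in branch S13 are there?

599.8 t/h

Branch S13 total = 0.387×2050 = 793.35 t/h.
sugar in S13 = 0.756×793.35 = 599.77 t/h.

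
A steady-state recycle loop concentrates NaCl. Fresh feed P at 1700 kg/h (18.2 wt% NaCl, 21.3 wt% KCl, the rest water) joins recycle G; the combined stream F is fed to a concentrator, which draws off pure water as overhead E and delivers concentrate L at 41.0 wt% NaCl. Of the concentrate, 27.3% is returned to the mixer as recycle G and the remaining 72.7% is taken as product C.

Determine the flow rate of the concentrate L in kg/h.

Overall NaCl balance (none leaves overhead): NaCl in fresh feed = NaCl in product, i.e. 1700×0.182 = (1−0.273)·L·0.410.
L = 309.4/(0.410×0.727) = 1038 kg/h.

1038 kg/h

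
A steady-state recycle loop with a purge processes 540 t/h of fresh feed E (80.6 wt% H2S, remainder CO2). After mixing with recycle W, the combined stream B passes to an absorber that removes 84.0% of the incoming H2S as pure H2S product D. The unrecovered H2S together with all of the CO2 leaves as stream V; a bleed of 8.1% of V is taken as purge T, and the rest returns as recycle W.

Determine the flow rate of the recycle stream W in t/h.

CO2 enters only via E and leaves only via the purge: 540×0.194 = 0.081×(CO2 in V), and the absorber passes all CO2, so CO2 in B = CO2 in V = 1293.3 t/h.
H2S in B: m_A = 540×0.806 + (1−0.081)·(1−0.840)·m_A, so m_A = 435.24/0.8530 = 510.27 t/h.
V = (1−0.840)×510.27 + 1293.3 = 1375 t/h.
Recycle W = (1−0.081)×1375 = 1263.6 t/h.

1264 t/h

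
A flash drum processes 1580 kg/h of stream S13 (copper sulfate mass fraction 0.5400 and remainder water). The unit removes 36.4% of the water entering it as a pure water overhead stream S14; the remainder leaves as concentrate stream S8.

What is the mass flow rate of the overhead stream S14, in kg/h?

water entering = 1580×0.460 = 726.8 kg/h; overhead removed = 0.364×726.8 = 264.56 kg/h.

264.6 kg/h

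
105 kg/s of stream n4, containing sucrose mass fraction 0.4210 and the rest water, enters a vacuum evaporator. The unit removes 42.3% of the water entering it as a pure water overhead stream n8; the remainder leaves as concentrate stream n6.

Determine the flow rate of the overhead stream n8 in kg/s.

water entering = 105×0.579 = 60.795 kg/s; overhead removed = 0.423×60.795 = 25.716 kg/s.

25.72 kg/s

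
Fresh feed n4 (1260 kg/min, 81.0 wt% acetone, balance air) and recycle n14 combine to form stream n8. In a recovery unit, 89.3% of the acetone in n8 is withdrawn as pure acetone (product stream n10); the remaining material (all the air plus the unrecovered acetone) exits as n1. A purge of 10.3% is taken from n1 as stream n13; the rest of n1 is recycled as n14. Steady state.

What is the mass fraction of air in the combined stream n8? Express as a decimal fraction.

air enters only via n4 and leaves only via the purge: 1260×0.190 = 0.103×(air in n1), and the recovery unit passes all air, so air in n8 = air in n1 = 2324.3 kg/min.
acetone in n8: m_A = 1260×0.810 + (1−0.103)·(1−0.893)·m_A, so m_A = 1020.6/0.9040 = 1129 kg/min.
n8 = 1129 + 2324.3 = 3453.2 kg/min.
air fraction in n8 = 2324.3/3453.2 = 0.6731.

0.6731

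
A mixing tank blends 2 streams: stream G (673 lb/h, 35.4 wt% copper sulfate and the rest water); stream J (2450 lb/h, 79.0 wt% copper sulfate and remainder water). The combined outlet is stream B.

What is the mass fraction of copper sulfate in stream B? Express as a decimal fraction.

Total flow out = 673 + 2450 = 3123 lb/h.
copper sulfate in = 673×0.354 + 2450×0.790 = 2173.7 lb/h.
copper sulfate mass fraction in B = 2173.7/3123 = 0.696.

0.696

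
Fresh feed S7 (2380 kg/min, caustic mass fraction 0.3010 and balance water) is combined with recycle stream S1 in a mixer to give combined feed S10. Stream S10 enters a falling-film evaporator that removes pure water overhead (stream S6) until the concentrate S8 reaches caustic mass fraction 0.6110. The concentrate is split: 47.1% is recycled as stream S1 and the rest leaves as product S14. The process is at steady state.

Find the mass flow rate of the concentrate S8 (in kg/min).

2216 kg/min

Overall caustic balance (none leaves overhead): caustic in fresh feed = caustic in product, i.e. 2380×0.301 = (1−0.471)·S8·0.611.
S8 = 716.38/(0.611×0.529) = 2216.4 kg/min.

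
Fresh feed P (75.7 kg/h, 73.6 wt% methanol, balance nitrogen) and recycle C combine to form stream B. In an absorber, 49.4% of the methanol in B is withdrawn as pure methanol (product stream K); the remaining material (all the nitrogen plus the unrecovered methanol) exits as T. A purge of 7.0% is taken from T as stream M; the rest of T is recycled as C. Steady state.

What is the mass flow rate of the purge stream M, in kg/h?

23.71 kg/h

nitrogen enters only via P and leaves only via the purge: 75.7×0.264 = 0.070×(nitrogen in T), and the absorber passes all nitrogen, so nitrogen in B = nitrogen in T = 285.5 kg/h.
methanol in B: m_A = 75.7×0.736 + (1−0.070)·(1−0.494)·m_A, so m_A = 55.715/0.5294 = 105.24 kg/h.
T = (1−0.494)×105.24 + 285.5 = 338.75 kg/h.
Purge M = 0.070×338.75 = 23.712 kg/h.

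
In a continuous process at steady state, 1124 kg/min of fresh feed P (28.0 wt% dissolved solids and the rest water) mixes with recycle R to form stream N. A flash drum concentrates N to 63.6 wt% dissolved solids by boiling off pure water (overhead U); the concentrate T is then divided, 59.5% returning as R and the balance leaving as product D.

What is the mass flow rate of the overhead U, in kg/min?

Overall dissolved solids balance (none leaves overhead): dissolved solids in fresh feed = dissolved solids in product, i.e. 1124×0.280 = (1−0.595)·T·0.636.
T = 314.72/(0.636×0.405) = 1221.8 kg/min.
Recycle R = 0.595×1221.8 = 726.99 kg/min.
Combined feed N = 1124 + 726.99 = 1851 kg/min.
Overhead U = N − T = 1851 − 1221.8 = 629.16 kg/min.

629.2 kg/min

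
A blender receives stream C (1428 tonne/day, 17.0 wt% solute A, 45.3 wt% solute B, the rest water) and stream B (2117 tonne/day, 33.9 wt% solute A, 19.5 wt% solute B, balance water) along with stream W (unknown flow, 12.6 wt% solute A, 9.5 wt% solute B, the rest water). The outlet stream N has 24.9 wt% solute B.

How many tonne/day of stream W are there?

Let W be the unknown flow. Total out = 3545 + W.
solute B balance: 1059.7 + 0.095·W = 0.249·(3545 + W)
(0.095 − 0.249)·W = 0.249×3545 − 1059.7 = -176.99
W = -176.99 / -0.154 = 1149.3 tonne/day

1149 tonne/day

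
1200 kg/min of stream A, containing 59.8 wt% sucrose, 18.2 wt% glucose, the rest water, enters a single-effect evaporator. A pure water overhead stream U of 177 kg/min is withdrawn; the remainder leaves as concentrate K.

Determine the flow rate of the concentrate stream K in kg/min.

Concentrate = 1200 − 177 = 1023 kg/min.

1023 kg/min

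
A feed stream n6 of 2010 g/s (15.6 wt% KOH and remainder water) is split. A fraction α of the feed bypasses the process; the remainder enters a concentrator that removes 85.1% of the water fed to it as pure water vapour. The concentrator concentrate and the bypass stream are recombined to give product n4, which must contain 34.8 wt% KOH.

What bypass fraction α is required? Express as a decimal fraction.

0.232

All 2010×0.156 = 313.56 g/s of KOH reaches n4, so n4 = 313.56/0.348 = 901.03 g/s and vapour = 1109 g/s.
The evaporator receives (1−α)·2010 of feed at 0.844 water and removes 0.851 of that water:
0.851×0.844×(1−α)×2010 = 1109
(1−α) = 1109/1443.7 = 0.7682;  α = 0.2318.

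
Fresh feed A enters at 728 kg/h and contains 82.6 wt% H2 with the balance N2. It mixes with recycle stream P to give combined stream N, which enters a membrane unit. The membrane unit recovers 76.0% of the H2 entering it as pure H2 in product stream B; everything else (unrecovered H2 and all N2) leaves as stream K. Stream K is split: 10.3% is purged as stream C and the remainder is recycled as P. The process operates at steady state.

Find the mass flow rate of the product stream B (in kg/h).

H2 in N: m_A = 728×0.826 + (1−0.103)·(1−0.760)·m_A, so m_A = 601.33/0.7847 = 766.3 kg/h.
Product B = 0.760×766.3 = 582.39 kg/h.

582.4 kg/h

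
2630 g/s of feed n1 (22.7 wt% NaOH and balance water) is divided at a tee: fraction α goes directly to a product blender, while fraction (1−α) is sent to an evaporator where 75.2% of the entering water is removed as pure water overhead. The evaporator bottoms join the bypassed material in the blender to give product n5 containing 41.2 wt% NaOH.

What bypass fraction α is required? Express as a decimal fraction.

0.228

All 2630×0.227 = 597.01 g/s of NaOH reaches n5, so n5 = 597.01/0.412 = 1449.1 g/s and vapour = 1180.9 g/s.
The evaporator receives (1−α)·2630 of feed at 0.773 water and removes 0.752 of that water:
0.752×0.773×(1−α)×2630 = 1180.9
(1−α) = 1180.9/1528.8 = 0.7725;  α = 0.2275.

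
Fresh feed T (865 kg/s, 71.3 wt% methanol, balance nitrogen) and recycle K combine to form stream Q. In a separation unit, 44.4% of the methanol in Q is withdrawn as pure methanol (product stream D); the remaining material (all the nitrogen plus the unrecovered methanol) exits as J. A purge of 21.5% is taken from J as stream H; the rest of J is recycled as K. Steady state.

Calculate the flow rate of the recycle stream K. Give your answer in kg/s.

nitrogen enters only via T and leaves only via the purge: 865×0.287 = 0.215×(nitrogen in J), and the separation unit passes all nitrogen, so nitrogen in Q = nitrogen in J = 1154.7 kg/s.
methanol in Q: m_A = 865×0.713 + (1−0.215)·(1−0.444)·m_A, so m_A = 616.75/0.5635 = 1094.4 kg/s.
J = (1−0.444)×1094.4 + 1154.7 = 1763.2 kg/s.
Recycle K = (1−0.215)×1763.2 = 1384.1 kg/s.

1384 kg/s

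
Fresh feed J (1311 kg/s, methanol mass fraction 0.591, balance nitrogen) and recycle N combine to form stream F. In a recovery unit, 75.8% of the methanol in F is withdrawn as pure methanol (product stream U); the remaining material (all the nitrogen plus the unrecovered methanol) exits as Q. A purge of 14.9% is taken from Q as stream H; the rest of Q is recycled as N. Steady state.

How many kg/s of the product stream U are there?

methanol in F: m_A = 1311×0.591 + (1−0.149)·(1−0.758)·m_A, so m_A = 774.8/0.7941 = 975.75 kg/s.
Product U = 0.758×975.75 = 739.62 kg/s.

739.6 kg/s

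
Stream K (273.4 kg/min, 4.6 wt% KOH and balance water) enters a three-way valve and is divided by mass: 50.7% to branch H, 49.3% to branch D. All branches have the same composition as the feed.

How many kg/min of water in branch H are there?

Branch H total = 0.507×273.4 = 138.61 kg/min.
water in H = 0.954×138.61 = 132.24 kg/min.

132.2 kg/min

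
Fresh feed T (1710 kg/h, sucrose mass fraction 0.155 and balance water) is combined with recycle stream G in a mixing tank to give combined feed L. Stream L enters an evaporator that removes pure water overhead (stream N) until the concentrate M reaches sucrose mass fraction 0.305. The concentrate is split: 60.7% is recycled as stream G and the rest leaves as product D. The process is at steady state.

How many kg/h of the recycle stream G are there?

Overall sucrose balance (none leaves overhead): sucrose in fresh feed = sucrose in product, i.e. 1710×0.155 = (1−0.607)·M·0.305.
M = 265.05/(0.305×0.393) = 2211.2 kg/h.
Recycle G = 0.607×2211.2 = 1342.2 kg/h.

1342 kg/h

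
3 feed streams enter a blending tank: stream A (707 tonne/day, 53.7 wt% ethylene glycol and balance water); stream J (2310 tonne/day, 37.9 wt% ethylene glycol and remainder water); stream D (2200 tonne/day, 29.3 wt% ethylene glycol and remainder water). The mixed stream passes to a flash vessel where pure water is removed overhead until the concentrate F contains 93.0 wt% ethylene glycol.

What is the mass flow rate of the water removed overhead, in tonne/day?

3174 tonne/day

ethylene glycol entering = 707×0.537 + 2310×0.379 + 2200×0.293 = 1899.7 tonne/day.
All ethylene glycol reports to F, so F = 1899.7/0.930 = 2042.7 tonne/day.
Total feed = 5217 tonne/day; overhead = 5217 − 2042.7 = 3174.3 tonne/day.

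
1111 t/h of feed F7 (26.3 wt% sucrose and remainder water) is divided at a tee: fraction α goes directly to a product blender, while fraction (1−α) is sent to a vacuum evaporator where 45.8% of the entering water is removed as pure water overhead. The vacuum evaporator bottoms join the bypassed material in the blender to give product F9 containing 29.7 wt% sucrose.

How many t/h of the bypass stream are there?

734.2 t/h

All 1111×0.263 = 292.19 t/h of sucrose reaches F9, so F9 = 292.19/0.297 = 983.81 t/h and vapour = 127.19 t/h.
The evaporator receives (1−α)·1111 of feed at 0.737 water and removes 0.458 of that water:
0.458×0.737×(1−α)×1111 = 127.19
(1−α) = 127.19/375.01 = 0.3391;  α = 0.6609.
Bypass flow = 0.6609×1111 = 734.21 t/h.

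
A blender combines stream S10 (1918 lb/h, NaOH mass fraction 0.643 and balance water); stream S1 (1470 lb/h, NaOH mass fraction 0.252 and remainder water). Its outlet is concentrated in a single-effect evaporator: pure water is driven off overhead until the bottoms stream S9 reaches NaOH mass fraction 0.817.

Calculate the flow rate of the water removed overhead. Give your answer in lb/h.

1425 lb/h

NaOH entering = 1918×0.643 + 1470×0.252 = 1603.7 lb/h.
All NaOH reports to S9, so S9 = 1603.7/0.817 = 1962.9 lb/h.
Total feed = 3388 lb/h; overhead = 3388 − 1962.9 = 1425.1 lb/h.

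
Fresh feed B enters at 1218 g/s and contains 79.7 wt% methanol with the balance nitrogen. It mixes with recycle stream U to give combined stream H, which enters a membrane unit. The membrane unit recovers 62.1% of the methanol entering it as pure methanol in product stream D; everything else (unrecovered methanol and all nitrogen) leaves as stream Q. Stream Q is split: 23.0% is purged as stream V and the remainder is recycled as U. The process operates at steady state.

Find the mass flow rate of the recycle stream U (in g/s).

1228 g/s

nitrogen enters only via B and leaves only via the purge: 1218×0.203 = 0.230×(nitrogen in Q), and the membrane unit passes all nitrogen, so nitrogen in H = nitrogen in Q = 1075 g/s.
methanol in H: m_A = 1218×0.797 + (1−0.230)·(1−0.621)·m_A, so m_A = 970.75/0.7082 = 1370.8 g/s.
Q = (1−0.621)×1370.8 + 1075 = 1594.5 g/s.
Recycle U = (1−0.230)×1594.5 = 1227.8 g/s.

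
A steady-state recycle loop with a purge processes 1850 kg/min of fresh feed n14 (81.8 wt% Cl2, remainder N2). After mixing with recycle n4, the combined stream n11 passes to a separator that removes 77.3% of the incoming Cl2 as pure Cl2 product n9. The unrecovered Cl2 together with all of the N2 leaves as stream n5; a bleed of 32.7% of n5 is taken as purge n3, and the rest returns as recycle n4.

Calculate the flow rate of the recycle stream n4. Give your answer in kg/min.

N2 enters only via n14 and leaves only via the purge: 1850×0.182 = 0.327×(N2 in n5), and the separator passes all N2, so N2 in n11 = N2 in n5 = 1029.7 kg/min.
Cl2 in n11: m_A = 1850×0.818 + (1−0.327)·(1−0.773)·m_A, so m_A = 1513.3/0.8472 = 1786.2 kg/min.
n5 = (1−0.773)×1786.2 + 1029.7 = 1435.1 kg/min.
Recycle n4 = (1−0.327)×1435.1 = 965.84 kg/min.

965.8 kg/min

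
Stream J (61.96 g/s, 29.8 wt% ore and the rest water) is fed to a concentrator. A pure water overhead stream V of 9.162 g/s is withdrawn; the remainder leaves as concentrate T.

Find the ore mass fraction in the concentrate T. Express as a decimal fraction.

ore is not removed: 61.96×0.298 = 18.464 g/s of ore enters T.
Concentrate = 61.96 − 9.162 = 52.798 g/s.
Mass fraction = 18.464/52.798 = 0.350.

0.350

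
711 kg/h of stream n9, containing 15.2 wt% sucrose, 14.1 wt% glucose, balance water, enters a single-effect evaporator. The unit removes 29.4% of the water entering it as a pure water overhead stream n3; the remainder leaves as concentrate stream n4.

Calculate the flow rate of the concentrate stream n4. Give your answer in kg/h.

563.2 kg/h

water entering = 711×0.707 = 502.68 kg/h; overhead removed = 0.294×502.68 = 147.79 kg/h.
Concentrate = 711 − 147.79 = 563.21 kg/h.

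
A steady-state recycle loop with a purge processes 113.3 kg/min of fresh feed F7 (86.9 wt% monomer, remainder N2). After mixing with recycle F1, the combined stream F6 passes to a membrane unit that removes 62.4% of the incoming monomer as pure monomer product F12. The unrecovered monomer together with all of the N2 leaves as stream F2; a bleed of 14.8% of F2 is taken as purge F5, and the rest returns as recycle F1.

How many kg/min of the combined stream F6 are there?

N2 enters only via F7 and leaves only via the purge: 113.3×0.131 = 0.148×(N2 in F2), and the membrane unit passes all N2, so N2 in F6 = N2 in F2 = 100.29 kg/min.
monomer in F6: m_A = 113.3×0.869 + (1−0.148)·(1−0.624)·m_A, so m_A = 98.458/0.6796 = 144.87 kg/min.
F6 = 144.87 + 100.29 = 245.15 kg/min.

245.2 kg/min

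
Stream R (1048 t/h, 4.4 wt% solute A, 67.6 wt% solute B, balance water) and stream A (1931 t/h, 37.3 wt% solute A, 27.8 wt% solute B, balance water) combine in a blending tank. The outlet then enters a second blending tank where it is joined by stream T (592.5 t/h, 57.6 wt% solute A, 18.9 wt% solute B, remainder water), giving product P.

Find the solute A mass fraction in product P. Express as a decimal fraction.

0.310

Overall, product flow = 3571.5 t/h.
solute A in = 1048×0.044 + 1931×0.373 + 592.5×0.576 = 1107.7 t/h.
solute A fraction in P = 0.310.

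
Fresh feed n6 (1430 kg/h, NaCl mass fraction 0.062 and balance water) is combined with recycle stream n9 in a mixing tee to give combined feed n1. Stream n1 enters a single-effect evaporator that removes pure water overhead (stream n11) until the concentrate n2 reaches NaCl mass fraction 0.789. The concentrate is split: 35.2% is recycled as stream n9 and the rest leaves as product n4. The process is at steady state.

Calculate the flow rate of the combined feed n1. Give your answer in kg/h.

1491 kg/h

Overall NaCl balance (none leaves overhead): NaCl in fresh feed = NaCl in product, i.e. 1430×0.062 = (1−0.352)·n2·0.789.
n2 = 88.66/(0.789×0.648) = 173.41 kg/h.
Recycle n9 = 0.352×173.41 = 61.041 kg/h.
Combined feed n1 = 1430 + 61.041 = 1491 kg/h.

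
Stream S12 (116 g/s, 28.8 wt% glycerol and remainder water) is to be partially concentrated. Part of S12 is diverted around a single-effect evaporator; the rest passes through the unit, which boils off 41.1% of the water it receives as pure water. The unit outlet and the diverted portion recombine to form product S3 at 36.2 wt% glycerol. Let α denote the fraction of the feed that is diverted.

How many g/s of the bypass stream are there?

All 116×0.288 = 33.408 g/s of glycerol reaches S3, so S3 = 33.408/0.362 = 92.287 g/s and vapour = 23.713 g/s.
The evaporator receives (1−α)·116 of feed at 0.712 water and removes 0.411 of that water:
0.411×0.712×(1−α)×116 = 23.713
(1−α) = 23.713/33.945 = 0.6986;  α = 0.3014.
Bypass flow = 0.3014×116 = 34.967 g/s.

34.97 g/s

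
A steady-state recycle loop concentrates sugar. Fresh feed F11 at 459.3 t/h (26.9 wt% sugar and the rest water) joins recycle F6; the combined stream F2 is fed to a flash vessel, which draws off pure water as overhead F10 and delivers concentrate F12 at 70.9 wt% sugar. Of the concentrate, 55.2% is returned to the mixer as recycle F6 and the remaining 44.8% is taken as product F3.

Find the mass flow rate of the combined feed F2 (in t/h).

Overall sugar balance (none leaves overhead): sugar in fresh feed = sugar in product, i.e. 459.3×0.269 = (1−0.552)·F12·0.709.
F12 = 123.55/(0.709×0.448) = 388.98 t/h.
Recycle F6 = 0.552×388.98 = 214.72 t/h.
Combined feed F2 = 459.3 + 214.72 = 674.02 t/h.

674 t/h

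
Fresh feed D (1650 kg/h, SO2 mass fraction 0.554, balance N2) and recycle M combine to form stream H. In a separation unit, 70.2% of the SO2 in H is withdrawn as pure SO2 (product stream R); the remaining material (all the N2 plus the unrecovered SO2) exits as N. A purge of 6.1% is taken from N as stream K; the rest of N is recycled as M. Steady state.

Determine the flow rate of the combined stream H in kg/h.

N2 enters only via D and leaves only via the purge: 1650×0.446 = 0.061×(N2 in N), and the separation unit passes all N2, so N2 in H = N2 in N = 12064 kg/h.
SO2 in H: m_A = 1650×0.554 + (1−0.061)·(1−0.702)·m_A, so m_A = 914.1/0.7202 = 1269.3 kg/h.
H = 1269.3 + 12064 = 13333 kg/h.

13330 kg/h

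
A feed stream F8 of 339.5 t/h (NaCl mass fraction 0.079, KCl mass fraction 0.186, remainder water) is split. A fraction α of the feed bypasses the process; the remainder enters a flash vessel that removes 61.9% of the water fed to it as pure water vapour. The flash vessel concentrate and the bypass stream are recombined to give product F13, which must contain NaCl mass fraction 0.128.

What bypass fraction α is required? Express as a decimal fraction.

0.159

All 339.5×0.079 = 26.82 t/h of NaCl reaches F13, so F13 = 26.82/0.128 = 209.54 t/h and vapour = 129.96 t/h.
The evaporator receives (1−α)·339.5 of feed at 0.735 water and removes 0.619 of that water:
0.619×0.735×(1−α)×339.5 = 129.96
(1−α) = 129.96/154.46 = 0.8414;  α = 0.1586.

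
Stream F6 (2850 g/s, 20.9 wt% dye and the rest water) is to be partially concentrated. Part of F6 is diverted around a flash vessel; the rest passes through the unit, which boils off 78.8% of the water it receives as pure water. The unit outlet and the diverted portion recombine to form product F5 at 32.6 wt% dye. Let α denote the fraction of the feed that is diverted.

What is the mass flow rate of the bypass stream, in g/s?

All 2850×0.209 = 595.65 g/s of dye reaches F5, so F5 = 595.65/0.326 = 1827.1 g/s and vapour = 1022.9 g/s.
The evaporator receives (1−α)·2850 of feed at 0.791 water and removes 0.788 of that water:
0.788×0.791×(1−α)×2850 = 1022.9
(1−α) = 1022.9/1776.4 = 0.5758;  α = 0.4242.
Bypass flow = 0.4242×2850 = 1209 g/s.

1209 g/s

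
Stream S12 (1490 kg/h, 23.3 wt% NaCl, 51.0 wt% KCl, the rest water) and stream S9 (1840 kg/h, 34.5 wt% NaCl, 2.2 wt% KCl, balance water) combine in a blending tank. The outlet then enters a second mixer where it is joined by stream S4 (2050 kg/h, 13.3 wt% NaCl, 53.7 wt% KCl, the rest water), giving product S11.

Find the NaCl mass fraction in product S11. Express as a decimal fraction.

Overall, product flow = 5380 kg/h.
NaCl in = 1490×0.233 + 1840×0.345 + 2050×0.133 = 1254.6 kg/h.
NaCl fraction in S11 = 0.233.

0.233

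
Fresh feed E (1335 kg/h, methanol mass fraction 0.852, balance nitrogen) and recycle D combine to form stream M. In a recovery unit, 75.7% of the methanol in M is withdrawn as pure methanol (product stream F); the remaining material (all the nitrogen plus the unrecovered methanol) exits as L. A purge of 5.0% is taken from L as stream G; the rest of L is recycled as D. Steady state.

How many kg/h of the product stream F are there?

methanol in M: m_A = 1335×0.852 + (1−0.050)·(1−0.757)·m_A, so m_A = 1137.4/0.7692 = 1478.8 kg/h.
Product F = 0.757×1478.8 = 1119.5 kg/h.

1119 kg/h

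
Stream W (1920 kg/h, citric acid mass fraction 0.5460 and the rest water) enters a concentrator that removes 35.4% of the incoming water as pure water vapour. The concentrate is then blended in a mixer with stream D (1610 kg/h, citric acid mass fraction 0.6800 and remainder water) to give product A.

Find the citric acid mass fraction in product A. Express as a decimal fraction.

Vapour removed = 0.354×0.454×1920 = 308.57 kg/h; concentrate = 1611.4 kg/h.
citric acid reaching the mixer = 1048.3 (from concentrate) + 1610×0.680 = 2143.1 kg/h.
Product flow = 1611.4 + 1610 = 3221.4 kg/h; citric acid fraction = 0.6653.

0.6653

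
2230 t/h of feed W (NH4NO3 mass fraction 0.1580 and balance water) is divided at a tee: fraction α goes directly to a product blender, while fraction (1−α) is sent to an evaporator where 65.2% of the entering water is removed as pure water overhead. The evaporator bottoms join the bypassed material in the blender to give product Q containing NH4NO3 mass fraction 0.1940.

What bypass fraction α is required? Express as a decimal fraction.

All 2230×0.158 = 352.34 t/h of NH4NO3 reaches Q, so Q = 352.34/0.194 = 1816.2 t/h and vapour = 413.81 t/h.
The evaporator receives (1−α)·2230 of feed at 0.842 water and removes 0.652 of that water:
0.652×0.842×(1−α)×2230 = 413.81
(1−α) = 413.81/1224.2 = 0.3380;  α = 0.6620.

0.662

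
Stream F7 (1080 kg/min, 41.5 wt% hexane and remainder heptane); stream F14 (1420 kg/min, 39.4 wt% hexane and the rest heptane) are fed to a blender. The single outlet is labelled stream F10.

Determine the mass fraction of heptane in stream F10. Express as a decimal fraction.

0.597

Total flow out = 1080 + 1420 = 2500 kg/min.
heptane in = 1080×0.585 + 1420×0.606 = 1492.3 kg/min.
heptane mass fraction in F10 = 1492.3/2500 = 0.597.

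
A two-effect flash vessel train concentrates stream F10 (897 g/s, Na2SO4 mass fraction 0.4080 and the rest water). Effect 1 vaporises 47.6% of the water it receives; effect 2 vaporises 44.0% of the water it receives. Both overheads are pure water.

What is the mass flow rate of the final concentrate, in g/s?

521.8 g/s

water in feed = 897×0.592 = 531.02 g/s.
After stage 1: water left = (1−0.476)×531.02 = 278.26; stream total = 644.23 g/s.
After stage 2: water left = (1−0.440)×278.26 = 155.82; final concentrate = 521.8 g/s.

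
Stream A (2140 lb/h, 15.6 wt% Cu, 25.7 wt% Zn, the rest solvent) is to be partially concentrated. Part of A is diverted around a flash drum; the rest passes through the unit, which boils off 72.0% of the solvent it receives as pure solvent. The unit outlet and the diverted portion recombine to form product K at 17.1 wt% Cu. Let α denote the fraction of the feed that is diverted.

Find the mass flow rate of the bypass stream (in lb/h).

1696 lb/h

All 2140×0.156 = 333.84 lb/h of Cu reaches K, so K = 333.84/0.171 = 1952.3 lb/h and vapour = 187.72 lb/h.
The evaporator receives (1−α)·2140 of feed at 0.587 solvent and removes 0.720 of that solvent:
0.720×0.587×(1−α)×2140 = 187.72
(1−α) = 187.72/904.45 = 0.2076;  α = 0.7924.
Bypass flow = 0.7924×2140 = 1695.8 lb/h.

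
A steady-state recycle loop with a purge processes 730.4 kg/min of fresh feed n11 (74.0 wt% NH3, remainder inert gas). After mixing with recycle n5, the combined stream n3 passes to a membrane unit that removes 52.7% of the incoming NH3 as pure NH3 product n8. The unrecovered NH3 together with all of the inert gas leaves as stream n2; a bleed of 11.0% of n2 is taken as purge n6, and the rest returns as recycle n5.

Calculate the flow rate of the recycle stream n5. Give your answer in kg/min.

inert gas enters only via n11 and leaves only via the purge: 730.4×0.260 = 0.110×(inert gas in n2), and the membrane unit passes all inert gas, so inert gas in n3 = inert gas in n2 = 1726.4 kg/min.
NH3 in n3: m_A = 730.4×0.740 + (1−0.110)·(1−0.527)·m_A, so m_A = 540.5/0.5790 = 933.45 kg/min.
n2 = (1−0.527)×933.45 + 1726.4 = 2167.9 kg/min.
Recycle n5 = (1−0.110)×2167.9 = 1929.5 kg/min.

1929 kg/min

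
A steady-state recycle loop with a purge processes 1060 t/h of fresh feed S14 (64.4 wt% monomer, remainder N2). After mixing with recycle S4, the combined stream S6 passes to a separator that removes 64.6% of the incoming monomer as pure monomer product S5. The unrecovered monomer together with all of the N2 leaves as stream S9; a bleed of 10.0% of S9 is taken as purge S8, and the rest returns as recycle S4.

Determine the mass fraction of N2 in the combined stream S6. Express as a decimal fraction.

N2 enters only via S14 and leaves only via the purge: 1060×0.356 = 0.100×(N2 in S9), and the separator passes all N2, so N2 in S6 = N2 in S9 = 3773.6 t/h.
monomer in S6: m_A = 1060×0.644 + (1−0.100)·(1−0.646)·m_A, so m_A = 682.64/0.6814 = 1001.8 t/h.
S6 = 1001.8 + 3773.6 = 4775.4 t/h.
N2 fraction in S6 = 3773.6/4775.4 = 0.790.

0.790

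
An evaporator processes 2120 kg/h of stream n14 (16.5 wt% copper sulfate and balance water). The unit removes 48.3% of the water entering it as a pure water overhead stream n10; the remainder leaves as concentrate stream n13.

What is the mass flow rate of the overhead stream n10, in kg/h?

water entering = 2120×0.835 = 1770.2 kg/h; overhead removed = 0.483×1770.2 = 855.01 kg/h.

855 kg/h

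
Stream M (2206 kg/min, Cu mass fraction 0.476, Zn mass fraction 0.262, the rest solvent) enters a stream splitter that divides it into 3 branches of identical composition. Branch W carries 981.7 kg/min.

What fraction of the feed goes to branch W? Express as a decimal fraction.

Fraction to W = 981.7/2206 = 0.4450.

0.445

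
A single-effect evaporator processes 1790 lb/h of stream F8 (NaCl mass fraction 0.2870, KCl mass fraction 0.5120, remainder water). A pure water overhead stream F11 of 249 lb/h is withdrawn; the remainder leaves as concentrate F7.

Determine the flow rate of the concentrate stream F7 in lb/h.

Concentrate = 1790 − 249 = 1541 lb/h.

1541 lb/h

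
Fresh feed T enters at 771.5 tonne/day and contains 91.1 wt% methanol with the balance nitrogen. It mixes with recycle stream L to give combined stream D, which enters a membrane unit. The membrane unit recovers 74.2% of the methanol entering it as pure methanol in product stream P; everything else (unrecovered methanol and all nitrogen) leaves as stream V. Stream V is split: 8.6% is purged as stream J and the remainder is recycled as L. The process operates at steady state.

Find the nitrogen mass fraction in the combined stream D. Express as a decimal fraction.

nitrogen enters only via T and leaves only via the purge: 771.5×0.089 = 0.086×(nitrogen in V), and the membrane unit passes all nitrogen, so nitrogen in D = nitrogen in V = 798.41 tonne/day.
methanol in D: m_A = 771.5×0.911 + (1−0.086)·(1−0.742)·m_A, so m_A = 702.84/0.7642 = 919.72 tonne/day.
D = 919.72 + 798.41 = 1718.1 tonne/day.
nitrogen fraction in D = 798.41/1718.1 = 0.4647.

0.4647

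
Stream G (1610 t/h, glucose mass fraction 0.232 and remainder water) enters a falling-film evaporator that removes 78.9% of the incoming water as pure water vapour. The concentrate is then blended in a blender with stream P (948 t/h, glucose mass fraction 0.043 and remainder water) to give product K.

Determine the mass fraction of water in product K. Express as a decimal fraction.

0.738

Vapour removed = 0.789×0.768×1610 = 975.58 t/h; concentrate = 634.42 t/h.
water reaching the mixer = 260.9 (from concentrate) + 948×0.957 = 1168.1 t/h.
Product flow = 634.42 + 948 = 1582.4 t/h; water fraction = 0.738.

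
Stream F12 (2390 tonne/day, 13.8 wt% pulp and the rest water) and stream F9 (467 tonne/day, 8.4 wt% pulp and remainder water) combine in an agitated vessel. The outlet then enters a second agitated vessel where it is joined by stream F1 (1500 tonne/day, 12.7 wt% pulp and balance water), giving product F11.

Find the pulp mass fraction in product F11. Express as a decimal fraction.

Overall, product flow = 4357 tonne/day.
pulp in = 2390×0.138 + 467×0.084 + 1500×0.127 = 559.55 tonne/day.
pulp fraction in F11 = 0.128.

0.128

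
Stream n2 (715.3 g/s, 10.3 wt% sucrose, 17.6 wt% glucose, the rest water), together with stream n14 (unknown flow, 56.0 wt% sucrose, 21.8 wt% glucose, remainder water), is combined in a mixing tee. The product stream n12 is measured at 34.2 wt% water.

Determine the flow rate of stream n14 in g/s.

Let n14 be the unknown flow. Total out = 715.3 + n14.
water balance: 515.73 + 0.222·n14 = 0.342·(715.3 + n14)
(0.222 − 0.342)·n14 = 0.342×715.3 − 515.73 = -271.1
n14 = -271.1 / -0.120 = 2259.2 g/s

2259 g/s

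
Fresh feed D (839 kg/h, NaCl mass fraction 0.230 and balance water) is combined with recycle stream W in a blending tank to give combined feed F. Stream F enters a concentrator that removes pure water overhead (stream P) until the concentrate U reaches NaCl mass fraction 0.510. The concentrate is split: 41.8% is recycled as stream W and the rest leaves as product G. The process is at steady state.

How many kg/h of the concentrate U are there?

Overall NaCl balance (none leaves overhead): NaCl in fresh feed = NaCl in product, i.e. 839×0.230 = (1−0.418)·U·0.510.
U = 192.97/(0.510×0.582) = 650.12 kg/h.

650.1 kg/h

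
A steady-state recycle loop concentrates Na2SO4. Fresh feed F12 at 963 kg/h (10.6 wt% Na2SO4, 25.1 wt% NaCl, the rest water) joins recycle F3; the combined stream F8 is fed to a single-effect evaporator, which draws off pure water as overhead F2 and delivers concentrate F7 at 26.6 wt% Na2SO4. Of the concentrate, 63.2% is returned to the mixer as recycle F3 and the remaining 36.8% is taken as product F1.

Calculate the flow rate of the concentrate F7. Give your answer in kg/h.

1043 kg/h

Overall Na2SO4 balance (none leaves overhead): Na2SO4 in fresh feed = Na2SO4 in product, i.e. 963×0.106 = (1−0.632)·F7·0.266.
F7 = 102.08/(0.266×0.368) = 1042.8 kg/h.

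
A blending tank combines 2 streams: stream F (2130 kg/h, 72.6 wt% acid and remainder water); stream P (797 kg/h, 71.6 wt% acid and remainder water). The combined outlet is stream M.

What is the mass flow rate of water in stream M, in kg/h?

water out = water in = 2130×0.274 + 797×0.284 = 809.97 kg/h.

810 kg/h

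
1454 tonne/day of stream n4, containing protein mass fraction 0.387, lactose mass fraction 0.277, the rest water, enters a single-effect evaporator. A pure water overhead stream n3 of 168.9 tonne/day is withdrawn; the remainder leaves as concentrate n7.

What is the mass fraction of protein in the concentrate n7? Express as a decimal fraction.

protein is not removed: 1454×0.387 = 562.7 tonne/day of protein enters n7.
Concentrate = 1454 − 168.9 = 1285.1 tonne/day.
Mass fraction = 562.7/1285.1 = 0.438.

0.438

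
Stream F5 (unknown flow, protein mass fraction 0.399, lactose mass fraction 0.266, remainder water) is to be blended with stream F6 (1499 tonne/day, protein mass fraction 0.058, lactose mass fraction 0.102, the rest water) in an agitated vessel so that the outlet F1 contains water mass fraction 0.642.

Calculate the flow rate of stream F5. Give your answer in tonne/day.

Let F5 be the unknown flow. Total out = 1499 + F5.
water balance: 1259.2 + 0.335·F5 = 0.642·(1499 + F5)
(0.335 − 0.642)·F5 = 0.642×1499 − 1259.2 = -296.8
F5 = -296.8 / -0.307 = 966.78 tonne/day

966.8 tonne/day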